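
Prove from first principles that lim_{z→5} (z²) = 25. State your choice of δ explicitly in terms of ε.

Fix ε > 0. We seek δ > 0 with 0 < |z − 5| < δ ⇒ |z² − 25| < ε.
Factor: z² − 25 = (z − 5)(z + 5), so |z² − 25| = |z − 5|·|z + 5|.
Restrict δ ≤ 1. Then |z − 5| < 1 gives |z| < 6, so by the triangle inequality |z + 5| ≤ 6 + 5 = 11.
Hence |z² − 25| ≤ 11|z − 5|, which is < ε once |z − 5| < ε/11.
Take δ = min(1, ε/11). If 0 < |z − 5| < δ then both bounds hold and |z² − 25| ≤ 11|z − 5| < 11·(ε/11) = ε.

δ = min(1, ε/11)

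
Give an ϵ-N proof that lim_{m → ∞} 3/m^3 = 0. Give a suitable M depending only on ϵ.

Let ϵ > 0. For m ≥ 1, |3/m^3 − 0| = 3/m^3.
3/m^3 < ϵ ⇔ m^3 > 3/ϵ ⇔ m > (3/ϵ)^{1/3}.
Take M = (3/ϵ)^{1/3}. Then m > M implies 3/m^3 < ϵ.

M = (3/ϵ)^{1/3}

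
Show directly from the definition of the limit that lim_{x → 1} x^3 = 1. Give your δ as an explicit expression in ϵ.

δ = min(1, ϵ/7)

Let ϵ > 0. We seek δ > 0 with 0 < |x − 1| < δ ⇒ |x^3 − 1| < ϵ.
Factor: x^3 − 1 = (x − 1)(x^2 + x + 1), so |x^3 − 1| = |x − 1|·|x^2 + x + 1|.
Restrict δ ≤ 1. Then |x − 1| < 1 gives |x| < 2, so by the triangle inequality |x^2 + x + 1| ≤ 2^2 + 2 + 1 = 7.
Hence |x^3 − 1| ≤ 7|x − 1|, which is < ϵ once |x − 1| < ϵ/7.
Take δ = min(1, ϵ/7). If 0 < |x − 1| < δ then both bounds hold and |x^3 − 1| ≤ 7|x − 1| < 7·(ϵ/7) = ϵ.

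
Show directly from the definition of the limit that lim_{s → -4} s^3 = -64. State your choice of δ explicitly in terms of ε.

Let ε > 0 be given. We seek δ > 0 with 0 < |s + 4| < δ ⇒ |s^3 + 64| < ε.
Factor: s^3 + 64 = (s + 4)(s^2 - 4s + 16), so |s^3 + 64| = |s + 4|·|s^2 - 4s + 16|.
Restrict δ ≤ 1. Then |s + 4| < 1 gives |s| < 5, so by the triangle inequality |s^2 - 4s + 16| ≤ 5^2 + 4·5 + 16 = 61.
Hence |s^3 + 64| ≤ 61|s + 4|, which is < ε once |s + 4| < ε/61.
Take δ = min(1, ε/61). If 0 < |s + 4| < δ then both bounds hold and |s^3 + 64| ≤ 61|s + 4| < 61·(ε/61) = ε.

δ = min(1, ε/61)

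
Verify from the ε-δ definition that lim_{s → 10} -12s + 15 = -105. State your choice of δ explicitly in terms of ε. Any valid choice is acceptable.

δ = ε/12

Let ε > 0. We need δ > 0 so that 0 < |s − 10| < δ implies |(-12s + 15) + 105| < ε.
Since (-12s + 15) + 105 = -12(s − 10), we have |(-12s + 15) + 105| = 12|s − 10|.
So 12|s − 10| < ε exactly when |s − 10| < ε/12.
Choosing δ = ε/12 gives |(-12s + 15) + 105| = 12|s − 10| < ε whenever |s − 10| < δ.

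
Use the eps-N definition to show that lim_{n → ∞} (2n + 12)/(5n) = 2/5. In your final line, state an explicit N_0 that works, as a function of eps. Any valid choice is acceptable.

N_0 = (12/5)/eps

Suppose eps > 0. For n ≥ 1, |(2n + 12)/(5n) − (2/5)| = |60|/(5(5n)) = 60/(5(5n)).
Since 5n ≥ 5n for n ≥ 1, this is ≤ 60/(5·5n) = (12/5)/n.
So |(2n + 12)/(5n) − (2/5)| < eps whenever n > (12/5)/eps.
Take N_0 = (12/5)/eps. If n > N_0 then |(2n + 12)/(5n) − (2/5)| ≤ (12/5)/n < eps.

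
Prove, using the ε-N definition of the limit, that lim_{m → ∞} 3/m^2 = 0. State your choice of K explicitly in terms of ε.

Fix ε > 0. For m ≥ 1, |3/m^2 − 0| = 3/m^2.
3/m^2 < ε ⇔ m^2 > 3/ε ⇔ m > (3/ε)^{1/2}.
Take K = (3/ε)^{1/2}. Then m > K implies 3/m^2 < ε.

K = (3/ε)^{1/2}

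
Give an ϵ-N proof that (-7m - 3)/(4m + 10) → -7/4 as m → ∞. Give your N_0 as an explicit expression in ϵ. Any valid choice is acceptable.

Let ϵ > 0 be given. For m ≥ 1, |(-7m - 3)/(4m + 10) + 7/4| = |58|/(4(4m + 10)) = 58/(4(4m + 10)).
Since 4m + 10 ≥ 4m for m ≥ 1, this is ≤ 58/(4·4m) = (29/8)/m.
So |(-7m - 3)/(4m + 10) + 7/4| < ϵ whenever m > (29/8)/ϵ.
Take N_0 = (29/8)/ϵ. If m > N_0 then |(-7m - 3)/(4m + 10) + 7/4| ≤ (29/8)/m < ϵ.

N_0 = (29/8)/ϵ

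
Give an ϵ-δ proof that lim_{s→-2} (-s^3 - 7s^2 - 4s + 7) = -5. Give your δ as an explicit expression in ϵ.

δ = min(1, ϵ/30)

Let ϵ > 0 be given. We want δ > 0 such that 0 < |s + 2| < δ implies |(-s^3 - 7s^2 - 4s + 7) + 5| < ϵ.
(-s^3 - 7s^2 - 4s + 7) + 5 = -s^3 - 7s^2 - 4s + 12 = (s + 2)(-s^2 - 5s + 6).
So |(-s^3 - 7s^2 - 4s + 7) + 5| = |s + 2|·|-s^2 - 5s + 6|.
Require δ ≤ 1. Then |s + 2| < 1 gives |s| < 3, and by the triangle inequality |-s^2 - 5s + 6| ≤ 3^2 + 5·3 + 6 = 30.
Hence |(-s^3 - 7s^2 - 4s + 7) + 5| ≤ 30|s + 2| < ϵ provided |s + 2| < ϵ/30.
Choosing δ = min(1, ϵ/30) ensures both conditions, hence |(-s^3 - 7s^2 - 4s + 7) + 5| < ϵ.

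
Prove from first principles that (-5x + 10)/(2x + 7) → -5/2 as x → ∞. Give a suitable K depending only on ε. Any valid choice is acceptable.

Suppose ε > 0. We seek K > 0 such that x > K implies |(-5x + 10)/(2x + 7) + 5/2| < ε.
(-5x + 10)/(2x + 7) + 5/2 = (2(-5x + 10) − (-5)(2x + 7)) / (2(2x + 7)) = 55/(2(2x + 7)).
For x > 0 we have 2x + 7 > 2x, so |(-5x + 10)/(2x + 7) + 5/2| = 55/(2(2x + 7)) < 55/(2·2x) = (55/4)/x.
Thus |(-5x + 10)/(2x + 7) + 5/2| < ε whenever x > (55/4)/ε.
Take K = (55/4)/ε. If x > K then |(-5x + 10)/(2x + 7) + 5/2| < (55/4)/x < ε.

K = (55/4)/ε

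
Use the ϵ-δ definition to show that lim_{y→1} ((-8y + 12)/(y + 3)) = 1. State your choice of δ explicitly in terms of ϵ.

δ = min(2, (2/9)ϵ)

Let ϵ > 0. We want δ > 0 with 0 < |y − 1| < δ ⇒ |(-8y + 12)/(y + 3) − 1| < ϵ.
Combining over a common denominator, (-8y + 12)/(y + 3) − 1 = [(-8y + 12)·4 − 4·(y + 3)] / [4·(y + 3)] = -36(y − 1) / (4(y + 3)).
So |(-8y + 12)/(y + 3) − 1| = 36|y − 1| / (4·|y + 3|).
Restrict δ ≤ 2. Then |y − 1| < 2 gives |y + 3| = |(y − 1) + 4| ≥ 4 − 2 = 2.
Hence |(-8y + 12)/(y + 3) − 1| < 36|y − 1|/(4·2) = (9/2)|y − 1|, which is < ϵ once |y − 1| < (2/9)ϵ.
Take δ = min(2, (2/9)ϵ). Then 0 < |y − 1| < δ forces both bounds, so |(-8y + 12)/(y + 3) − 1| < ϵ.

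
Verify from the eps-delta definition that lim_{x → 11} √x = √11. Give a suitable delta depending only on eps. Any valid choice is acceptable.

Let eps > 0. We want delta > 0 such that 0 < |x − 11| < delta implies |√x − √11| < eps.
Multiplying by the conjugate, |√x − √11| = |x − 11|/(√x + √11).
Restrict delta ≤ 11 so that |x − 11| < 11 forces x > 0, and then √x + √11 > √11.
Hence |√x − √11| < |x − 11|/√11, which is < eps once |x − 11| < √11·eps.
Take delta = min(11, √11·eps). If 0 < |x − 11| < delta then x > 0 and |√x − √11| < |x − 11|/√11 < eps.

delta = min(11, √11·eps)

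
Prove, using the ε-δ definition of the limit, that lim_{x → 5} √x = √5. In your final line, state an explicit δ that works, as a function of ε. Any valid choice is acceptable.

δ = min(5, √5·ε)

Suppose ε > 0. We want δ > 0 such that 0 < |x − 5| < δ implies |√x − √5| < ε.
Multiplying by the conjugate, |√x − √5| = |x − 5|/(√x + √5).
Restrict δ ≤ 5 so that |x − 5| < 5 forces x > 0, and then √x + √5 > √5.
Hence |√x − √5| < |x − 5|/√5, which is < ε once |x − 5| < √5·ε.
Take δ = min(5, √5·ε). If 0 < |x − 5| < δ then x > 0 and |√x − √5| < |x − 5|/√5 < ε.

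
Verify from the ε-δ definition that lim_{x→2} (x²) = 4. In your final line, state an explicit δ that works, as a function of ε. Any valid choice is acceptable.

δ = min(1, ε/5)

Let ε > 0. We seek δ > 0 with 0 < |x − 2| < δ ⇒ |x² − 4| < ε.
Factor: x² − 4 = (x − 2)(x + 2), so |x² − 4| = |x − 2|·|x + 2|.
Impose δ ≤ 1 so that |x| < 3; then |x + 2| ≤ 5.
Hence |x² − 4| ≤ 5|x − 2|, which is < ε once |x − 2| < ε/5.
Take δ = min(1, ε/5). If 0 < |x − 2| < δ then both bounds hold and |x² − 4| ≤ 5|x − 2| < 5·(ε/5) = ε.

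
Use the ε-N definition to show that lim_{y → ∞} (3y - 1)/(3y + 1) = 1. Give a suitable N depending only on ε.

N = (2/3)/ε

Fix ε > 0. We seek N > 0 such that y > N implies |(3y - 1)/(3y + 1) − 1| < ε.
(3y - 1)/(3y + 1) − 1 = (3(3y - 1) − 3(3y + 1)) / (3(3y + 1)) = -6/(3(3y + 1)).
For y > 0 we have 3y + 1 > 3y, so |(3y - 1)/(3y + 1) − 1| = 6/(3(3y + 1)) < 6/(3·3y) = (2/3)/y.
Thus |(3y - 1)/(3y + 1) − 1| < ε whenever y > (2/3)/ε.
Take N = (2/3)/ε. If y > N then |(3y - 1)/(3y + 1) − 1| < (2/3)/y < ε.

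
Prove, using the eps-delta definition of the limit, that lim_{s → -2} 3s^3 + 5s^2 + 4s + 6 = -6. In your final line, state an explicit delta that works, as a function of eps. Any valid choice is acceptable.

delta = min(1, eps/36)

Suppose eps > 0. We want delta > 0 such that 0 < |s + 2| < delta implies |(3s^3 + 5s^2 + 4s + 6) + 6| < eps.
(3s^3 + 5s^2 + 4s + 6) + 6 = 3s^3 + 5s^2 + 4s + 12 = (s + 2)(3s^2 - s + 6).
So |(3s^3 + 5s^2 + 4s + 6) + 6| = |s + 2|·|3s^2 - s + 6|.
Require delta ≤ 1. Then |s + 2| < 1 gives |s| < 3, and by the triangle inequality |3s^2 - s + 6| ≤ 3·3^2 + 3 + 6 = 36.
Hence |(3s^3 + 5s^2 + 4s + 6) + 6| ≤ 36|s + 2| < eps provided |s + 2| < eps/36.
Take delta = min(1, eps/36). Then 0 < |s + 2| < delta gives both |s + 2| < 1 and |s + 2| < eps/36, so |(3s^3 + 5s^2 + 4s + 6) + 6| < eps.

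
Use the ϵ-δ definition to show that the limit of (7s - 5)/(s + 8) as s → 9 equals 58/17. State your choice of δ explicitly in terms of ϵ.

δ = min(17/2, (289/122)ϵ)

Let ϵ > 0 be given. We want δ > 0 with 0 < |s − 9| < δ ⇒ |(7s - 5)/(s + 8) − (58/17)| < ϵ.
Combining over a common denominator, (7s - 5)/(s + 8) − (58/17) = [(7s - 5)·17 − 58·(s + 8)] / [17·(s + 8)] = 61(s − 9) / (17(s + 8)).
So |(7s - 5)/(s + 8) − (58/17)| = 61|s − 9| / (17·|s + 8|).
Require δ ≤ 17/2, so |s + 8| ≥ |17| − |s − 9| > 17 − 17/2 = 17/2.
Hence |(7s - 5)/(s + 8) − (58/17)| < 61|s − 9|/(17·(17/2)) = (122/289)|s − 9|, which is < ϵ once |s − 9| < (289/122)ϵ.
Take δ = min(17/2, (289/122)ϵ). Then 0 < |s − 9| < δ forces both bounds, so |(7s - 5)/(s + 8) − (58/17)| < ϵ.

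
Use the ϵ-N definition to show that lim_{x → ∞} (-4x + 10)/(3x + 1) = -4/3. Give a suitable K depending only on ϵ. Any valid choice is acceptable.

Fix ϵ > 0. We seek K > 0 such that x > K implies |(-4x + 10)/(3x + 1) + 4/3| < ϵ.
(-4x + 10)/(3x + 1) + 4/3 = (3(-4x + 10) − (-4)(3x + 1)) / (3(3x + 1)) = 34/(3(3x + 1)).
For x > 0 we have 3x + 1 > 3x, so |(-4x + 10)/(3x + 1) + 4/3| = 34/(3(3x + 1)) < 34/(3·3x) = (34/9)/x.
Thus |(-4x + 10)/(3x + 1) + 4/3| < ϵ whenever x > (34/9)/ϵ.
Take K = (34/9)/ϵ. If x > K then |(-4x + 10)/(3x + 1) + 4/3| < (34/9)/x < ϵ.

K = (34/9)/ϵ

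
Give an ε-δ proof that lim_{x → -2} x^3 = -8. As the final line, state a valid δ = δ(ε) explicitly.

Let ε > 0 be given. We seek δ > 0 with 0 < |x + 2| < δ ⇒ |x^3 + 8| < ε.
Factor: x^3 + 8 = (x + 2)(x^2 - 2x + 4), so |x^3 + 8| = |x + 2|·|x^2 - 2x + 4|.
Restrict δ ≤ 1. Then |x + 2| < 1 gives |x| < 3, so by the triangle inequality |x^2 - 2x + 4| ≤ 3^2 + 2·3 + 4 = 19.
Hence |x^3 + 8| ≤ 19|x + 2|, which is < ε once |x + 2| < ε/19.
Take δ = min(1, ε/19). If 0 < |x + 2| < δ then both bounds hold and |x^3 + 8| ≤ 19|x + 2| < 19·(ε/19) = ε.

δ = min(1, ε/19)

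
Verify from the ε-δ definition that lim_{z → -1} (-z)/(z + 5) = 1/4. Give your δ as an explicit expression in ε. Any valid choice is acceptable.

Let ε > 0 be given. We want δ > 0 with 0 < |z + 1| < δ ⇒ |(-z)/(z + 5) − (1/4)| < ε.
Combining over a common denominator, (-z)/(z + 5) − (1/4) = [(-z)·4 − 1·(z + 5)] / [4·(z + 5)] = -5(z + 1) / (4(z + 5)).
So |(-z)/(z + 5) − (1/4)| = 5|z + 1| / (4·|z + 5|).
Require δ ≤ 2, so |z + 5| ≥ |4| − |z + 1| > 4 − 2 = 2.
Hence |(-z)/(z + 5) − (1/4)| < 5|z + 1|/(4·2) = (5/8)|z + 1|, which is < ε once |z + 1| < (8/5)ε.
Take δ = min(2, (8/5)ε). Then 0 < |z + 1| < δ forces both bounds, so |(-z)/(z + 5) − (1/4)| < ε.

δ = min(2, (8/5)ε)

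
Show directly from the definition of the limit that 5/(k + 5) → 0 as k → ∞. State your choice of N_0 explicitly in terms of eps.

Let eps > 0 be given. For k ≥ 1, |5/(k + 5) − 0| = 5/(k + 5) ≤ 5/k.
We need 5/k < eps, i.e. k > 5/eps.
Take N_0 = 5/eps. If k > N_0 then |5/(k + 5)| ≤ 5/k < eps.

N_0 = 5/eps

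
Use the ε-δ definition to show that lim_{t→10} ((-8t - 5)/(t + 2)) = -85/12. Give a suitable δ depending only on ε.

δ = min(6, (72/11)ε)

Let ε > 0 be given. We want δ > 0 with 0 < |t − 10| < δ ⇒ |(-8t - 5)/(t + 2) + 85/12| < ε.
Combining over a common denominator, (-8t - 5)/(t + 2) + 85/12 = [(-8t - 5)·12 − (-85)·(t + 2)] / [12·(t + 2)] = -11(t − 10) / (12(t + 2)).
So |(-8t - 5)/(t + 2) + 85/12| = 11|t − 10| / (12·|t + 2|).
Restrict δ ≤ 6. Then |t − 10| < 6 gives |t + 2| = |(t − 10) + 12| ≥ 12 − 6 = 6.
Hence |(-8t - 5)/(t + 2) + 85/12| < 11|t − 10|/(12·6) = (11/72)|t − 10|, which is < ε once |t − 10| < (72/11)ε.
Take δ = min(6, (72/11)ε). Then 0 < |t − 10| < δ forces both bounds, so |(-8t - 5)/(t + 2) + 85/12| < ε.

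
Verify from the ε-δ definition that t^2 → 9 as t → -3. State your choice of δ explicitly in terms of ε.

Fix ε > 0. We seek δ > 0 with 0 < |t + 3| < δ ⇒ |t^2 − 9| < ε.
Factor: t^2 − 9 = (t + 3)(t - 3), so |t^2 − 9| = |t + 3|·|t - 3|.
Impose δ ≤ 1 so that |t| < 4; then |t - 3| ≤ 7.
Hence |t^2 − 9| ≤ 7|t + 3|, which is < ε once |t + 3| < ε/7.
Take δ = min(1, ε/7). If 0 < |t + 3| < δ then both bounds hold and |t^2 − 9| ≤ 7|t + 3| < 7·(ε/7) = ε.

δ = min(1, ε/7)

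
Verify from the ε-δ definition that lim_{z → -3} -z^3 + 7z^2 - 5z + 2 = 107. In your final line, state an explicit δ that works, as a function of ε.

Let ε > 0. We want δ > 0 such that 0 < |z + 3| < δ implies |(-z^3 + 7z^2 - 5z + 2) − 107| < ε.
(-z^3 + 7z^2 - 5z + 2) − 107 = -z^3 + 7z^2 - 5z - 105 = (z + 3)(-z^2 + 10z - 35).
So |(-z^3 + 7z^2 - 5z + 2) − 107| = |z + 3|·|-z^2 + 10z - 35|.
Require δ ≤ 1. Then |z + 3| < 1 gives |z| < 4, and by the triangle inequality |-z^2 + 10z - 35| ≤ 4^2 + 10·4 + 35 = 91.
Hence |(-z^3 + 7z^2 - 5z + 2) − 107| ≤ 91|z + 3| < ε provided |z + 3| < ε/91.
Choosing δ = min(1, ε/91) ensures both conditions, hence |(-z^3 + 7z^2 - 5z + 2) − 107| < ε.

δ = min(1, ε/91)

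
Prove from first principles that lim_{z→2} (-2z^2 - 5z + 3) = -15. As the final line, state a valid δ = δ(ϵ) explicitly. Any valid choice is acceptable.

Let ϵ > 0. We want δ > 0 such that 0 < |z − 2| < δ implies |(-2z^2 - 5z + 3) + 15| < ϵ.
(-2z^2 - 5z + 3) + 15 = -2z^2 - 5z + 18 = (z − 2)(-2z - 9).
So |(-2z^2 - 5z + 3) + 15| = |z − 2|·|-2z - 9|.
Require δ ≤ 2. Then |z − 2| < 2 gives |z| < 4, and by the triangle inequality |-2z - 9| ≤ 2·4 + 9 = 17.
Hence |(-2z^2 - 5z + 3) + 15| ≤ 17|z − 2| < ϵ provided |z − 2| < ϵ/17.
Choosing δ = min(2, ϵ/17) ensures both conditions, hence |(-2z^2 - 5z + 3) + 15| < ϵ.

δ = min(2, ϵ/17)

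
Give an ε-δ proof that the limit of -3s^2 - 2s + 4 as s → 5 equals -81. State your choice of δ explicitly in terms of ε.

Fix ε > 0. We want δ > 0 such that 0 < |s − 5| < δ implies |(-3s^2 - 2s + 4) + 81| < ε.
(-3s^2 - 2s + 4) + 81 = -3s^2 - 2s + 85 = (s − 5)(-3s - 17).
So |(-3s^2 - 2s + 4) + 81| = |s − 5|·|-3s - 17|.
Assume first that |s − 5| < 1, so |s| < 6. Then |-3s - 17| ≤ 3·6 + 17 = 35.
Hence |(-3s^2 - 2s + 4) + 81| ≤ 35|s − 5| < ε provided |s − 5| < ε/35.
Take δ = min(1, ε/35). Then 0 < |s − 5| < δ gives both |s − 5| < 1 and |s − 5| < ε/35, so |(-3s^2 - 2s + 4) + 81| < ε.

δ = min(1, ε/35)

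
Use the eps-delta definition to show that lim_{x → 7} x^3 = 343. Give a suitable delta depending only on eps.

delta = min(1, eps/169)

Let eps > 0. We seek delta > 0 with 0 < |x − 7| < delta ⇒ |x^3 − 343| < eps.
Factor: x^3 − 343 = (x − 7)(x^2 + 7x + 49), so |x^3 − 343| = |x − 7|·|x^2 + 7x + 49|.
Impose delta ≤ 1 so that |x| < 8; then |x^2 + 7x + 49| ≤ 169.
Hence |x^3 − 343| ≤ 169|x − 7|, which is < eps once |x − 7| < eps/169.
Take delta = min(1, eps/169). If 0 < |x − 7| < delta then both bounds hold and |x^3 − 343| ≤ 169|x − 7| < 169·(eps/169) = eps.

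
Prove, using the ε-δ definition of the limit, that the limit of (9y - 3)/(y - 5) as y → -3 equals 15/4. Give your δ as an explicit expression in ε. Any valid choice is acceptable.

δ = min(4, (16/21)ε)

Let ε > 0. We want δ > 0 with 0 < |y + 3| < δ ⇒ |(9y - 3)/(y - 5) − (15/4)| < ε.
Combining over a common denominator, (9y - 3)/(y - 5) − (15/4) = [(9y - 3)·(-8) − (-30)·(y - 5)] / [(-8)·(y - 5)] = -42(y + 3) / ((-8)(y - 5)).
So |(9y - 3)/(y - 5) − (15/4)| = 42|y + 3| / (8·|y − 5|).
Require δ ≤ 4, so |y − 5| ≥ |-8| − |y + 3| > 8 − 4 = 4.
Hence |(9y - 3)/(y - 5) − (15/4)| < 42|y + 3|/(8·4) = (21/16)|y + 3|, which is < ε once |y + 3| < (16/21)ε.
Take δ = min(4, (16/21)ε). Then 0 < |y + 3| < δ forces both bounds, so |(9y - 3)/(y - 5) − (15/4)| < ε.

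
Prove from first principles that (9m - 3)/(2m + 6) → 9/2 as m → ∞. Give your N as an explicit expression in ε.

N = 15/ε

Let ε > 0. For m ≥ 1, |(9m - 3)/(2m + 6) − (9/2)| = |-60|/(2(2m + 6)) = 60/(2(2m + 6)).
Since 2m + 6 ≥ 2m for m ≥ 1, this is ≤ 60/(2·2m) = 15/m.
So |(9m - 3)/(2m + 6) − (9/2)| < ε whenever m > 15/ε.
Take N = 15/ε. If m > N then |(9m - 3)/(2m + 6) − (9/2)| ≤ 15/m < ε.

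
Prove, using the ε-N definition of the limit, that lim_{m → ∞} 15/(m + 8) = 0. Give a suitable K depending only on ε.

K = 15/ε

Suppose ε > 0. For m ≥ 1, |15/(m + 8) − 0| = 15/(m + 8) ≤ 15/m.
We need 15/m < ε, i.e. m > 15/ε.
Take K = 15/ε. If m > K then |15/(m + 8)| ≤ 15/m < ε.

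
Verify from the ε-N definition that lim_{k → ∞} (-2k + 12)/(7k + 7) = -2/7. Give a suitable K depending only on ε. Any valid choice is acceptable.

Fix ε > 0. For k ≥ 1, |(-2k + 12)/(7k + 7) + 2/7| = |98|/(7(7k + 7)) = 98/(7(7k + 7)).
Since 7k + 7 ≥ 7k for k ≥ 1, this is ≤ 98/(7·7k) = 2/k.
So |(-2k + 12)/(7k + 7) + 2/7| < ε whenever k > 2/ε.
Take K = 2/ε. If k > K then |(-2k + 12)/(7k + 7) + 2/7| ≤ 2/k < ε.

K = 2/ε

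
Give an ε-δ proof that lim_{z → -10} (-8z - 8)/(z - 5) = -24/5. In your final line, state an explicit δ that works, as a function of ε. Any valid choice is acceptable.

Fix ε > 0. We want δ > 0 with 0 < |z + 10| < δ ⇒ |(-8z - 8)/(z - 5) + 24/5| < ε.
Combining over a common denominator, (-8z - 8)/(z - 5) + 24/5 = [(-8z - 8)·(-15) − 72·(z - 5)] / [(-15)·(z - 5)] = 48(z + 10) / ((-15)(z - 5)).
So |(-8z - 8)/(z - 5) + 24/5| = 48|z + 10| / (15·|z − 5|).
Restrict δ ≤ 15/2. Then |z + 10| < 15/2 gives |z − 5| = |(z + 10) + (-15)| ≥ 15 − 15/2 = 15/2.
Hence |(-8z - 8)/(z - 5) + 24/5| < 48|z + 10|/(15·(15/2)) = (32/75)|z + 10|, which is < ε once |z + 10| < (75/32)ε.
Take δ = min(15/2, (75/32)ε). Then 0 < |z + 10| < δ forces both bounds, so |(-8z - 8)/(z - 5) + 24/5| < ε.

δ = min(15/2, (75/32)ε)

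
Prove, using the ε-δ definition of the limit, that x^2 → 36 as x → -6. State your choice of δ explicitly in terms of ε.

Fix ε > 0. We seek δ > 0 with 0 < |x + 6| < δ ⇒ |x^2 − 36| < ε.
Factor: x^2 − 36 = (x + 6)(x - 6), so |x^2 − 36| = |x + 6|·|x - 6|.
Restrict δ ≤ 1. Then |x + 6| < 1 gives |x| < 7, so by the triangle inequality |x - 6| ≤ 7 + 6 = 13.
Hence |x^2 − 36| ≤ 13|x + 6|, which is < ε once |x + 6| < ε/13.
Take δ = min(1, ε/13). If 0 < |x + 6| < δ then both bounds hold and |x^2 − 36| ≤ 13|x + 6| < 13·(ε/13) = ε.

δ = min(1, ε/13)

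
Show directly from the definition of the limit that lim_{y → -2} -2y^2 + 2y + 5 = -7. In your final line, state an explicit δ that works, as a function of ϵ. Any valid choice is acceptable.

Suppose ϵ > 0. We want δ > 0 such that 0 < |y + 2| < δ implies |(-2y^2 + 2y + 5) + 7| < ϵ.
(-2y^2 + 2y + 5) + 7 = -2y^2 + 2y + 12 = (y + 2)(-2y + 6).
So |(-2y^2 + 2y + 5) + 7| = |y + 2|·|-2y + 6|.
Require δ ≤ 1. Then |y + 2| < 1 gives |y| < 3, and by the triangle inequality |-2y + 6| ≤ 2·3 + 6 = 12.
Hence |(-2y^2 + 2y + 5) + 7| ≤ 12|y + 2| < ϵ provided |y + 2| < ϵ/12.
Choosing δ = min(1, ϵ/12) ensures both conditions, hence |(-2y^2 + 2y + 5) + 7| < ϵ.

δ = min(1, ϵ/12)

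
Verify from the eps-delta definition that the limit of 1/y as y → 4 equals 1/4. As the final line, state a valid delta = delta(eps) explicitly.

delta = min(2, 8eps)

Let eps > 0. We seek delta > 0 such that 0 < |y − 4| < delta implies |1/y − (1/4)| < eps.
|1/y − (1/4)| = |4 − y|/(4·|y|) = |y − 4|/(4|y|).
Restrict delta ≤ 2. Then |y − 4| < 2 gives |y| > 2, so 4|y| > 8.
Then |1/y − (1/4)| < |y − 4|/8, which is < eps when |y − 4| < 8eps.
Take delta = min(2, 8eps). Then 0 < |y − 4| < delta gives both |y − 4| < 2 and |y − 4| < 8eps, so |1/y − (1/4)| < eps.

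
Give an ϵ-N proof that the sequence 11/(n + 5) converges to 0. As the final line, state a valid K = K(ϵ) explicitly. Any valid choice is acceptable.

K = 11/ϵ

Suppose ϵ > 0. For n ≥ 1, |11/(n + 5) − 0| = 11/(n + 5) ≤ 11/n.
We need 11/n < ϵ, i.e. n > 11/ϵ.
Take K = 11/ϵ. If n > K then |11/(n + 5)| ≤ 11/n < ϵ.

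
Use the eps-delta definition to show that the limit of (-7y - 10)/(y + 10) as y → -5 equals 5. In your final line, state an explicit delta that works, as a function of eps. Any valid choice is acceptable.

Suppose eps > 0. We want delta > 0 with 0 < |y + 5| < delta ⇒ |(-7y - 10)/(y + 10) − 5| < eps.
Combining over a common denominator, (-7y - 10)/(y + 10) − 5 = [(-7y - 10)·5 − 25·(y + 10)] / [5·(y + 10)] = -60(y + 5) / (5(y + 10)).
So |(-7y - 10)/(y + 10) − 5| = 60|y + 5| / (5·|y + 10|).
Restrict delta ≤ 5/2. Then |y + 5| < 5/2 gives |y + 10| = |(y + 5) + 5| ≥ 5 − 5/2 = 5/2.
Hence |(-7y - 10)/(y + 10) − 5| < 60|y + 5|/(5·(5/2)) = (24/5)|y + 5|, which is < eps once |y + 5| < (5/24)eps.
Take delta = min(5/2, (5/24)eps). Then 0 < |y + 5| < delta forces both bounds, so |(-7y - 10)/(y + 10) − 5| < eps.

delta = min(5/2, (5/24)eps)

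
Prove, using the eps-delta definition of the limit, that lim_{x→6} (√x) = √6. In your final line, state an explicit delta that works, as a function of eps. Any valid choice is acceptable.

Suppose eps > 0. We want delta > 0 such that 0 < |x − 6| < delta implies |√x − √6| < eps.
Multiplying by the conjugate, |√x − √6| = |x − 6|/(√x + √6).
Restrict delta ≤ 6 so that |x − 6| < 6 forces x > 0, and then √x + √6 > √6.
Hence |√x − √6| < |x − 6|/√6, which is < eps once |x − 6| < √6·eps.
Take delta = min(6, √6·eps). If 0 < |x − 6| < delta then x > 0 and |√x − √6| < |x − 6|/√6 < eps.

delta = min(6, √6·eps)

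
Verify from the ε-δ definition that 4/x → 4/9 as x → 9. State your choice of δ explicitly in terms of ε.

Let ε > 0 be given. We seek δ > 0 such that 0 < |x − 9| < δ implies |4/x − (4/9)| < ε.
|4/x − (4/9)| = 4·|9 − x|/(9·|x|) = 4|x − 9|/(9|x|).
Require δ ≤ 9/2 so that |x| > 9 − 9/2 = 9/2, hence 9|x| > 81/2.
Then |4/x − (4/9)| < 4|x − 9|/(81/2), which is < ε when |x − 9| < (81/8)ε.
Take δ = min(9/2, (81/8)ε). Then 0 < |x − 9| < δ gives both |x − 9| < 9/2 and |x − 9| < (81/8)ε, so |4/x − (4/9)| < ε.

δ = min(9/2, (81/8)ε)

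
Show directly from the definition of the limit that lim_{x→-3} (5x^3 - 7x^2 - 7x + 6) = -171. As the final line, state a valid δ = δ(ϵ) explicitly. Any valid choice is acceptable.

Let ϵ > 0. We want δ > 0 such that 0 < |x + 3| < δ implies |(5x^3 - 7x^2 - 7x + 6) + 171| < ϵ.
(5x^3 - 7x^2 - 7x + 6) + 171 = 5x^3 - 7x^2 - 7x + 177 = (x + 3)(5x^2 - 22x + 59).
So |(5x^3 - 7x^2 - 7x + 6) + 171| = |x + 3|·|5x^2 - 22x + 59|.
Assume first that |x + 3| < 1, so |x| < 4. Then |5x^2 - 22x + 59| ≤ 5·4^2 + 22·4 + 59 = 227.
Hence |(5x^3 - 7x^2 - 7x + 6) + 171| ≤ 227|x + 3| < ϵ provided |x + 3| < ϵ/227.
Choosing δ = min(1, ϵ/227) ensures both conditions, hence |(5x^3 - 7x^2 - 7x + 6) + 171| < ϵ.

δ = min(1, ϵ/227)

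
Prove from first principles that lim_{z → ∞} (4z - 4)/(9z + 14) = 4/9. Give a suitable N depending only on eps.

Fix eps > 0. We seek N > 0 such that z > N implies |(4z - 4)/(9z + 14) − (4/9)| < eps.
(4z - 4)/(9z + 14) − (4/9) = (9(4z - 4) − 4(9z + 14)) / (9(9z + 14)) = -92/(9(9z + 14)).
For z > 0 we have 9z + 14 > 9z, so |(4z - 4)/(9z + 14) − (4/9)| = 92/(9(9z + 14)) < 92/(9·9z) = (92/81)/z.
Thus |(4z - 4)/(9z + 14) − (4/9)| < eps whenever z > (92/81)/eps.
Take N = (92/81)/eps. If z > N then |(4z - 4)/(9z + 14) − (4/9)| < (92/81)/z < eps.

N = (92/81)/eps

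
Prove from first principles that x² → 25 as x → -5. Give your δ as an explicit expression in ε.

Suppose ε > 0. We seek δ > 0 with 0 < |x + 5| < δ ⇒ |x² − 25| < ε.
Factor: x² − 25 = (x + 5)(x - 5), so |x² − 25| = |x + 5|·|x - 5|.
Impose δ ≤ 1 so that |x| < 6; then |x - 5| ≤ 11.
Hence |x² − 25| ≤ 11|x + 5|, which is < ε once |x + 5| < ε/11.
Take δ = min(1, ε/11). If 0 < |x + 5| < δ then both bounds hold and |x² − 25| ≤ 11|x + 5| < 11·(ε/11) = ε.

δ = min(1, ε/11)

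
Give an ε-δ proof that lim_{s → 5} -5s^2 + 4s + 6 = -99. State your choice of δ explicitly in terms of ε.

Suppose ε > 0. We want δ > 0 such that 0 < |s − 5| < δ implies |(-5s^2 + 4s + 6) + 99| < ε.
(-5s^2 + 4s + 6) + 99 = -5s^2 + 4s + 105 = (s − 5)(-5s - 21).
So |(-5s^2 + 4s + 6) + 99| = |s − 5|·|-5s - 21|.
Require δ ≤ 2. Then |s − 5| < 2 gives |s| < 7, and by the triangle inequality |-5s - 21| ≤ 5·7 + 21 = 56.
Hence |(-5s^2 + 4s + 6) + 99| ≤ 56|s − 5| < ε provided |s − 5| < ε/56.
Choosing δ = min(2, ε/56) ensures both conditions, hence |(-5s^2 + 4s + 6) + 99| < ε.

δ = min(2, ε/56)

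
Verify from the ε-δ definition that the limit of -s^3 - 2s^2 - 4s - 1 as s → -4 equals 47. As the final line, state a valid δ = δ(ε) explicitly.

δ = min(2, ε/60)

Let ε > 0. We want δ > 0 such that 0 < |s + 4| < δ implies |(-s^3 - 2s^2 - 4s - 1) − 47| < ε.
(-s^3 - 2s^2 - 4s - 1) − 47 = -s^3 - 2s^2 - 4s - 48 = (s + 4)(-s^2 + 2s - 12).
So |(-s^3 - 2s^2 - 4s - 1) − 47| = |s + 4|·|-s^2 + 2s - 12|.
Assume first that |s + 4| < 2, so |s| < 6. Then |-s^2 + 2s - 12| ≤ 6^2 + 2·6 + 12 = 60.
Hence |(-s^3 - 2s^2 - 4s - 1) − 47| ≤ 60|s + 4| < ε provided |s + 4| < ε/60.
Take δ = min(2, ε/60). Then 0 < |s + 4| < δ gives both |s + 4| < 2 and |s + 4| < ε/60, so |(-s^3 - 2s^2 - 4s - 1) − 47| < ε.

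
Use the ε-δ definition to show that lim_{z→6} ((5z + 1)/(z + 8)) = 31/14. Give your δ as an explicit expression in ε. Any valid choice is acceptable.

Fix ε > 0. We want δ > 0 with 0 < |z − 6| < δ ⇒ |(5z + 1)/(z + 8) − (31/14)| < ε.
Combining over a common denominator, (5z + 1)/(z + 8) − (31/14) = [(5z + 1)·14 − 31·(z + 8)] / [14·(z + 8)] = 39(z − 6) / (14(z + 8)).
So |(5z + 1)/(z + 8) − (31/14)| = 39|z − 6| / (14·|z + 8|).
Restrict δ ≤ 7. Then |z − 6| < 7 gives |z + 8| = |(z − 6) + 14| ≥ 14 − 7 = 7.
Hence |(5z + 1)/(z + 8) − (31/14)| < 39|z − 6|/(14·7) = (39/98)|z − 6|, which is < ε once |z − 6| < (98/39)ε.
Take δ = min(7, (98/39)ε). Then 0 < |z − 6| < δ forces both bounds, so |(5z + 1)/(z + 8) − (31/14)| < ε.

δ = min(7, (98/39)ε)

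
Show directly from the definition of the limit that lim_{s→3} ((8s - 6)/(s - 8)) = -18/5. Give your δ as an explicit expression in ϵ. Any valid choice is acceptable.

δ = min(5/2, (25/116)ϵ)

Let ϵ > 0 be given. We want δ > 0 with 0 < |s − 3| < δ ⇒ |(8s - 6)/(s - 8) + 18/5| < ϵ.
Combining over a common denominator, (8s - 6)/(s - 8) + 18/5 = [(8s - 6)·(-5) − 18·(s - 8)] / [(-5)·(s - 8)] = -58(s − 3) / ((-5)(s - 8)).
So |(8s - 6)/(s - 8) + 18/5| = 58|s − 3| / (5·|s − 8|).
Restrict δ ≤ 5/2. Then |s − 3| < 5/2 gives |s − 8| = |(s − 3) + (-5)| ≥ 5 − 5/2 = 5/2.
Hence |(8s - 6)/(s - 8) + 18/5| < 58|s − 3|/(5·(5/2)) = (116/25)|s − 3|, which is < ϵ once |s − 3| < (25/116)ϵ.
Take δ = min(5/2, (25/116)ϵ). Then 0 < |s − 3| < δ forces both bounds, so |(8s - 6)/(s - 8) + 18/5| < ϵ.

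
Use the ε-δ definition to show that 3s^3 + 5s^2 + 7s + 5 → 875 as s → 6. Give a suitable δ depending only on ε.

Let ε > 0. We want δ > 0 such that 0 < |s − 6| < δ implies |(3s^3 + 5s^2 + 7s + 5) − 875| < ε.
(3s^3 + 5s^2 + 7s + 5) − 875 = 3s^3 + 5s^2 + 7s - 870 = (s − 6)(3s^2 + 23s + 145).
So |(3s^3 + 5s^2 + 7s + 5) − 875| = |s − 6|·|3s^2 + 23s + 145|.
Require δ ≤ 1. Then |s − 6| < 1 gives |s| < 7, and by the triangle inequality |3s^2 + 23s + 145| ≤ 3·7^2 + 23·7 + 145 = 453.
Hence |(3s^3 + 5s^2 + 7s + 5) − 875| ≤ 453|s − 6| < ε provided |s − 6| < ε/453.
Choosing δ = min(1, ε/453) ensures both conditions, hence |(3s^3 + 5s^2 + 7s + 5) − 875| < ε.

δ = min(1, ε/453)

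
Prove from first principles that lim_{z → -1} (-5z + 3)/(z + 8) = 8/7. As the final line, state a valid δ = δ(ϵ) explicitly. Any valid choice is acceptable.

δ = min(7/2, (49/86)ϵ)

Let ϵ > 0. We want δ > 0 with 0 < |z + 1| < δ ⇒ |(-5z + 3)/(z + 8) − (8/7)| < ϵ.
Combining over a common denominator, (-5z + 3)/(z + 8) − (8/7) = [(-5z + 3)·7 − 8·(z + 8)] / [7·(z + 8)] = -43(z + 1) / (7(z + 8)).
So |(-5z + 3)/(z + 8) − (8/7)| = 43|z + 1| / (7·|z + 8|).
Require δ ≤ 7/2, so |z + 8| ≥ |7| − |z + 1| > 7 − 7/2 = 7/2.
Hence |(-5z + 3)/(z + 8) − (8/7)| < 43|z + 1|/(7·(7/2)) = (86/49)|z + 1|, which is < ϵ once |z + 1| < (49/86)ϵ.
Take δ = min(7/2, (49/86)ϵ). Then 0 < |z + 1| < δ forces both bounds, so |(-5z + 3)/(z + 8) − (8/7)| < ϵ.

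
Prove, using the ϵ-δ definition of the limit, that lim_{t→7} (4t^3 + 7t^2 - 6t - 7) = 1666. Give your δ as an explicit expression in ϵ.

Let ϵ > 0. We want δ > 0 such that 0 < |t − 7| < δ implies |(4t^3 + 7t^2 - 6t - 7) − 1666| < ϵ.
(4t^3 + 7t^2 - 6t - 7) − 1666 = 4t^3 + 7t^2 - 6t - 1673 = (t − 7)(4t^2 + 35t + 239).
So |(4t^3 + 7t^2 - 6t - 7) − 1666| = |t − 7|·|4t^2 + 35t + 239|.
Require δ ≤ 2. Then |t − 7| < 2 gives |t| < 9, and by the triangle inequality |4t^2 + 35t + 239| ≤ 4·9^2 + 35·9 + 239 = 878.
Hence |(4t^3 + 7t^2 - 6t - 7) − 1666| ≤ 878|t − 7| < ϵ provided |t − 7| < ϵ/878.
Take δ = min(2, ϵ/878). Then 0 < |t − 7| < δ gives both |t − 7| < 2 and |t − 7| < ϵ/878, so |(4t^3 + 7t^2 - 6t - 7) − 1666| < ϵ.

δ = min(2, ϵ/878)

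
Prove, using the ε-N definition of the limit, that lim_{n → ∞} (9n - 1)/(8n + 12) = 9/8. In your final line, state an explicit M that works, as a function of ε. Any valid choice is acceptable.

Let ε > 0. For n ≥ 1, |(9n - 1)/(8n + 12) − (9/8)| = |-116|/(8(8n + 12)) = 116/(8(8n + 12)).
Since 8n + 12 ≥ 8n for n ≥ 1, this is ≤ 116/(8·8n) = (29/16)/n.
So |(9n - 1)/(8n + 12) − (9/8)| < ε whenever n > (29/16)/ε.
Take M = (29/16)/ε. If n > M then |(9n - 1)/(8n + 12) − (9/8)| ≤ (29/16)/n < ε.

M = (29/16)/ε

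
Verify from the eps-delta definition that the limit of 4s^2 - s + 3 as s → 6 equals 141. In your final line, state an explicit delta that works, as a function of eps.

delta = min(1, eps/51)

Let eps > 0. We want delta > 0 such that 0 < |s − 6| < delta implies |(4s^2 - s + 3) − 141| < eps.
(4s^2 - s + 3) − 141 = 4s^2 - s - 138 = (s − 6)(4s + 23).
So |(4s^2 - s + 3) − 141| = |s − 6|·|4s + 23|.
Require delta ≤ 1. Then |s − 6| < 1 gives |s| < 7, and by the triangle inequality |4s + 23| ≤ 4·7 + 23 = 51.
Hence |(4s^2 - s + 3) − 141| ≤ 51|s − 6| < eps provided |s − 6| < eps/51.
Choosing delta = min(1, eps/51) ensures both conditions, hence |(4s^2 - s + 3) − 141| < eps.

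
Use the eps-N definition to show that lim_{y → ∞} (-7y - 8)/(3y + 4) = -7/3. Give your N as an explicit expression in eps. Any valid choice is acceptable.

N = (4/9)/eps

Fix eps > 0. We seek N > 0 such that y > N implies |(-7y - 8)/(3y + 4) + 7/3| < eps.
(-7y - 8)/(3y + 4) + 7/3 = (3(-7y - 8) − (-7)(3y + 4)) / (3(3y + 4)) = 4/(3(3y + 4)).
For y > 0 we have 3y + 4 > 3y, so |(-7y - 8)/(3y + 4) + 7/3| = 4/(3(3y + 4)) < 4/(3·3y) = (4/9)/y.
Thus |(-7y - 8)/(3y + 4) + 7/3| < eps whenever y > (4/9)/eps.
Take N = (4/9)/eps. If y > N then |(-7y - 8)/(3y + 4) + 7/3| < (4/9)/y < eps.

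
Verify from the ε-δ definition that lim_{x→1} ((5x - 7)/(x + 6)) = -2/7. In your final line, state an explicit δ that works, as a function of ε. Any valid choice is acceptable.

Let ε > 0. We want δ > 0 with 0 < |x − 1| < δ ⇒ |(5x - 7)/(x + 6) + 2/7| < ε.
Combining over a common denominator, (5x - 7)/(x + 6) + 2/7 = [(5x - 7)·7 − (-2)·(x + 6)] / [7·(x + 6)] = 37(x − 1) / (7(x + 6)).
So |(5x - 7)/(x + 6) + 2/7| = 37|x − 1| / (7·|x + 6|).
Require δ ≤ 7/2, so |x + 6| ≥ |7| − |x − 1| > 7 − 7/2 = 7/2.
Hence |(5x - 7)/(x + 6) + 2/7| < 37|x − 1|/(7·(7/2)) = (74/49)|x − 1|, which is < ε once |x − 1| < (49/74)ε.
Take δ = min(7/2, (49/74)ε). Then 0 < |x − 1| < δ forces both bounds, so |(5x - 7)/(x + 6) + 2/7| < ε.

δ = min(7/2, (49/74)ε)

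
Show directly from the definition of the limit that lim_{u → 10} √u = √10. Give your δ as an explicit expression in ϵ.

Let ϵ > 0. We want δ > 0 such that 0 < |u − 10| < δ implies |√u − √10| < ϵ.
Rationalise: √u − √10 = (u − 10)/(√u + √10), so |√u − √10| = |u − 10|/(√u + √10).
Restrict δ ≤ 10 so that |u − 10| < 10 forces u > 0, and then √u + √10 > √10.
Hence |√u − √10| < |u − 10|/√10, which is < ϵ once |u − 10| < √10·ϵ.
Take δ = min(10, √10·ϵ). If 0 < |u − 10| < δ then u > 0 and |√u − √10| < |u − 10|/√10 < ϵ.

δ = min(10, √10·ϵ)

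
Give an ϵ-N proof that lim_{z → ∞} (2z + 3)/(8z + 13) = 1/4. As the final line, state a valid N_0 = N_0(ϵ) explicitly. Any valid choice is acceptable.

Let ϵ > 0 be given. We seek N_0 > 0 such that z > N_0 implies |(2z + 3)/(8z + 13) − (1/4)| < ϵ.
(2z + 3)/(8z + 13) − (1/4) = (8(2z + 3) − 2(8z + 13)) / (8(8z + 13)) = -2/(8(8z + 13)).
For z > 0 we have 8z + 13 > 8z, so |(2z + 3)/(8z + 13) − (1/4)| = 2/(8(8z + 13)) < 2/(8·8z) = (1/32)/z.
Thus |(2z + 3)/(8z + 13) − (1/4)| < ϵ whenever z > (1/32)/ϵ.
Take N_0 = (1/32)/ϵ. If z > N_0 then |(2z + 3)/(8z + 13) − (1/4)| < (1/32)/z < ϵ.

N_0 = (1/32)/ϵ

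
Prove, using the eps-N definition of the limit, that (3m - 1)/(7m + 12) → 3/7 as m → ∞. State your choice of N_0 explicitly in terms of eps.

Let eps > 0. For m ≥ 1, |(3m - 1)/(7m + 12) − (3/7)| = |-43|/(7(7m + 12)) = 43/(7(7m + 12)).
Since 7m + 12 ≥ 7m for m ≥ 1, this is ≤ 43/(7·7m) = (43/49)/m.
So |(3m - 1)/(7m + 12) − (3/7)| < eps whenever m > (43/49)/eps.
Take N_0 = (43/49)/eps. If m > N_0 then |(3m - 1)/(7m + 12) − (3/7)| ≤ (43/49)/m < eps.

N_0 = (43/49)/eps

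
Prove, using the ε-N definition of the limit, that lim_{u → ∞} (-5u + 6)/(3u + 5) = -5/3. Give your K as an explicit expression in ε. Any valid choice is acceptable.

K = (43/9)/ε

Fix ε > 0. We seek K > 0 such that u > K implies |(-5u + 6)/(3u + 5) + 5/3| < ε.
(-5u + 6)/(3u + 5) + 5/3 = (3(-5u + 6) − (-5)(3u + 5)) / (3(3u + 5)) = 43/(3(3u + 5)).
For u > 0 we have 3u + 5 > 3u, so |(-5u + 6)/(3u + 5) + 5/3| = 43/(3(3u + 5)) < 43/(3·3u) = (43/9)/u.
Thus |(-5u + 6)/(3u + 5) + 5/3| < ε whenever u > (43/9)/ε.
Take K = (43/9)/ε. If u > K then |(-5u + 6)/(3u + 5) + 5/3| < (43/9)/u < ε.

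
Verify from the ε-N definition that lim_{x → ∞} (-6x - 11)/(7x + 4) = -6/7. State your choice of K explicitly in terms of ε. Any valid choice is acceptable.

Let ε > 0 be given. We seek K > 0 such that x > K implies |(-6x - 11)/(7x + 4) + 6/7| < ε.
(-6x - 11)/(7x + 4) + 6/7 = (7(-6x - 11) − (-6)(7x + 4)) / (7(7x + 4)) = -53/(7(7x + 4)).
For x > 0 we have 7x + 4 > 7x, so |(-6x - 11)/(7x + 4) + 6/7| = 53/(7(7x + 4)) < 53/(7·7x) = (53/49)/x.
Thus |(-6x - 11)/(7x + 4) + 6/7| < ε whenever x > (53/49)/ε.
Take K = (53/49)/ε. If x > K then |(-6x - 11)/(7x + 4) + 6/7| < (53/49)/x < ε.

K = (53/49)/ε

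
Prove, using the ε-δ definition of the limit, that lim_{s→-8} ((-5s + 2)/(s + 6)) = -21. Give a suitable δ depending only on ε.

Let ε > 0. We want δ > 0 with 0 < |s + 8| < δ ⇒ |(-5s + 2)/(s + 6) + 21| < ε.
Combining over a common denominator, (-5s + 2)/(s + 6) + 21 = [(-5s + 2)·(-2) − 42·(s + 6)] / [(-2)·(s + 6)] = -32(s + 8) / ((-2)(s + 6)).
So |(-5s + 2)/(s + 6) + 21| = 32|s + 8| / (2·|s + 6|).
Require δ ≤ 1, so |s + 6| ≥ |-2| − |s + 8| > 2 − 1 = 1.
Hence |(-5s + 2)/(s + 6) + 21| < 32|s + 8|/(2·1) = 16|s + 8|, which is < ε once |s + 8| < (1/16)ε.
Take δ = min(1, (1/16)ε). Then 0 < |s + 8| < δ forces both bounds, so |(-5s + 2)/(s + 6) + 21| < ε.

δ = min(1, (1/16)ε)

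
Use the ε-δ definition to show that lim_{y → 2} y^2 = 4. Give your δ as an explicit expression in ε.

Let ε > 0. We seek δ > 0 with 0 < |y − 2| < δ ⇒ |y^2 − 4| < ε.
Factor: y^2 − 4 = (y − 2)(y + 2), so |y^2 − 4| = |y − 2|·|y + 2|.
Impose δ ≤ 2 so that |y| < 4; then |y + 2| ≤ 6.
Hence |y^2 − 4| ≤ 6|y − 2|, which is < ε once |y − 2| < ε/6.
Take δ = min(2, ε/6). If 0 < |y − 2| < δ then both bounds hold and |y^2 − 4| ≤ 6|y − 2| < 6·(ε/6) = ε.

δ = min(2, ε/6)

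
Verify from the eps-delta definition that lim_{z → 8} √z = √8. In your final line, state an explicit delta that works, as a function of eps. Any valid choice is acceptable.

Let eps > 0 be given. We want delta > 0 such that 0 < |z − 8| < delta implies |√z − √8| < eps.
Multiplying by the conjugate, |√z − √8| = |z − 8|/(√z + √8).
Restrict delta ≤ 8 so that |z − 8| < 8 forces z > 0, and then √z + √8 > √8.
Hence |√z − √8| < |z − 8|/√8, which is < eps once |z − 8| < √8·eps.
Take delta = min(8, √8·eps). If 0 < |z − 8| < delta then z > 0 and |√z − √8| < |z − 8|/√8 < eps.

delta = min(8, √8·eps)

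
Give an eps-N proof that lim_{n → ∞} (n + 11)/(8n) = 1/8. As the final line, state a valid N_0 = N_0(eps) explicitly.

N_0 = (11/8)/eps

Fix eps > 0. For n ≥ 1, |(n + 11)/(8n) − (1/8)| = |88|/(8(8n)) = 88/(8(8n)).
Since 8n ≥ 8n for n ≥ 1, this is ≤ 88/(8·8n) = (11/8)/n.
So |(n + 11)/(8n) − (1/8)| < eps whenever n > (11/8)/eps.
Take N_0 = (11/8)/eps. If n > N_0 then |(n + 11)/(8n) − (1/8)| ≤ (11/8)/n < eps.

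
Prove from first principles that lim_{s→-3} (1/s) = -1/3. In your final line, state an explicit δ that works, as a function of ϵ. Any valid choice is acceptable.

δ = min(3/2, (9/2)ϵ)

Fix ϵ > 0. We seek δ > 0 such that 0 < |s + 3| < δ implies |1/s + 1/3| < ϵ.
|1/s + 1/3| = |-3 − s|/(3·|s|) = |s + 3|/(3|s|).
Restrict δ ≤ 3/2. Then |s + 3| < 3/2 gives |s| > 3/2, so 3|s| > 9/2.
Then |1/s + 1/3| < |s + 3|/(9/2), which is < ϵ when |s + 3| < (9/2)ϵ.
Take δ = min(3/2, (9/2)ϵ). Then 0 < |s + 3| < δ gives both |s + 3| < 3/2 and |s + 3| < (9/2)ϵ, so |1/s + 1/3| < ϵ.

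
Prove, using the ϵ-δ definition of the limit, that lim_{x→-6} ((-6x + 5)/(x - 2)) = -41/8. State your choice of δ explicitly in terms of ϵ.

Suppose ϵ > 0. We want δ > 0 with 0 < |x + 6| < δ ⇒ |(-6x + 5)/(x - 2) + 41/8| < ϵ.
Combining over a common denominator, (-6x + 5)/(x - 2) + 41/8 = [(-6x + 5)·(-8) − 41·(x - 2)] / [(-8)·(x - 2)] = 7(x + 6) / ((-8)(x - 2)).
So |(-6x + 5)/(x - 2) + 41/8| = 7|x + 6| / (8·|x − 2|).
Require δ ≤ 4, so |x − 2| ≥ |-8| − |x + 6| > 8 − 4 = 4.
Hence |(-6x + 5)/(x - 2) + 41/8| < 7|x + 6|/(8·4) = (7/32)|x + 6|, which is < ϵ once |x + 6| < (32/7)ϵ.
Take δ = min(4, (32/7)ϵ). Then 0 < |x + 6| < δ forces both bounds, so |(-6x + 5)/(x - 2) + 41/8| < ϵ.

δ = min(4, (32/7)ϵ)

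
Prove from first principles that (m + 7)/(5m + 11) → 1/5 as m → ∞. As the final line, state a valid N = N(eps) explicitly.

N = (24/25)/eps

Let eps > 0 be given. For m ≥ 1, |(m + 7)/(5m + 11) − (1/5)| = |24|/(5(5m + 11)) = 24/(5(5m + 11)).
Since 5m + 11 ≥ 5m for m ≥ 1, this is ≤ 24/(5·5m) = (24/25)/m.
So |(m + 7)/(5m + 11) − (1/5)| < eps whenever m > (24/25)/eps.
Take N = (24/25)/eps. If m > N then |(m + 7)/(5m + 11) − (1/5)| ≤ (24/25)/m < eps.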